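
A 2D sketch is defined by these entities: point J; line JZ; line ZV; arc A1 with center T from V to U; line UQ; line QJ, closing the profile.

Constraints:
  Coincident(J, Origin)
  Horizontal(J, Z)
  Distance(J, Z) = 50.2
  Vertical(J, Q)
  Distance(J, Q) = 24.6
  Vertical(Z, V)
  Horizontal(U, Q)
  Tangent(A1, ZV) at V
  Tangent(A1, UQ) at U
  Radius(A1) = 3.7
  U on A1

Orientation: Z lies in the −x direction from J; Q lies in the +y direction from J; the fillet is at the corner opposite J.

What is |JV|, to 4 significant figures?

54.38

The virtual corner opposite J is at (-50.20, 24.60). The tangent condition forces TV to be normal to ZV and tangency of A1 to UQ means the radius TU is perpendicular to UQ, with radius 3.7, so the center T sits 3.7 in from both sides at T = (-46.50, 20.90). That places the tangent points at V = (-50.20, 20.90) on ZV and U = (-46.50, 24.60) on UQ. Then |JV| = |V − J| = 54.38.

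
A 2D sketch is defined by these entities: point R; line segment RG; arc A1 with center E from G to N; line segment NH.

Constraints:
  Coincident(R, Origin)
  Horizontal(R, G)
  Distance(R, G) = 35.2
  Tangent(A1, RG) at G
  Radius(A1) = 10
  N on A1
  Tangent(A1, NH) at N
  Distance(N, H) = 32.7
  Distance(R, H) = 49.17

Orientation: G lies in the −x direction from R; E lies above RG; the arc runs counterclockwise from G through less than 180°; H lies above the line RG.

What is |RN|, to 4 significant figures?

27.05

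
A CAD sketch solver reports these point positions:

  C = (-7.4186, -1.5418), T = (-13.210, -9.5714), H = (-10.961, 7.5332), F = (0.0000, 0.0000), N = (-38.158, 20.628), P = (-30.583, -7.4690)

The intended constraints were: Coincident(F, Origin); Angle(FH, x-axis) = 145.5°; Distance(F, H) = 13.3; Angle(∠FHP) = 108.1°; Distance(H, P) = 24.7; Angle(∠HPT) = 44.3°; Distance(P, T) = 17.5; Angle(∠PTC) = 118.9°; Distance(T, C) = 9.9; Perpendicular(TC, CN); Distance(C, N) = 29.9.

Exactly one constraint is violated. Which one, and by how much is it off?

Distance(C, N) = 29.9 — off by 8.00.

F = (0.00, 0.00) ✓; FH at 145.5° ✓; |FH| = 13.30 ✓; ∠FHP = 108.1° ✓; |HP| = 24.70 ✓; ∠HPT = 44.30° ✓; |PT| = 17.50 ✓; ∠PTC = 118.9° ✓; |TC| = 9.900 ✓; ∠(TC, CN) = 90.00° ✓; |CN| = 37.90 ✗.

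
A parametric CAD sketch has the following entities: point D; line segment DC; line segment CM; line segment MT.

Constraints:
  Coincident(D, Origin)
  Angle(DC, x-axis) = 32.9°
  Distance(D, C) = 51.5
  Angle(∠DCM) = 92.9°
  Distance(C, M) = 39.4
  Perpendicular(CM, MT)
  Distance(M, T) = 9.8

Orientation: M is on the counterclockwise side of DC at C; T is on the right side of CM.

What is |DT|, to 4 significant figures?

74.26

D is at the origin; DC runs at 32.9° with length 51.5, so C = 51.5·(cos 32.9°, sin 32.9°) = (43.24, 27.97). ∠DCM = 92.9°, so CM runs at 32.9° + (180° − 92.9°) = 120.0° from the x-axis; with |CM| = 39.4, M = C + 39.4·(cos 120.0°, sin 120.0°) = (23.54, 62.09). CM is perpendicular to MT; with |MT| = 9.8 on the right of CM, T = M + 9.8·(0.8660, 0.5000) = (32.03, 66.99). Then |DT| = |T − D| = 74.26.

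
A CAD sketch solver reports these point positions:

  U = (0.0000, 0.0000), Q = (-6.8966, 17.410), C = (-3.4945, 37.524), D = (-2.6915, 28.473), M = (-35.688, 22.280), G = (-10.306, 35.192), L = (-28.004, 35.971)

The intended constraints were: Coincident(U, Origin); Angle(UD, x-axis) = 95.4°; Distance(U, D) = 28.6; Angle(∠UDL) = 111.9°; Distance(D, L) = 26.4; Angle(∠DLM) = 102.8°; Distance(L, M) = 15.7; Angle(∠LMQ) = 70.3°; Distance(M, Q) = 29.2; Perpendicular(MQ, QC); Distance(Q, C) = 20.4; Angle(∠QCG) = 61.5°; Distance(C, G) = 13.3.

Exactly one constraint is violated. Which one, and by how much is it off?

Distance(C, G) = 13.3 — off by 6.10.

U = (0.00, 0.00) ✓; UD at 95.40° ✓; |UD| = 28.60 ✓; ∠UDL = 111.9° ✓; |DL| = 26.40 ✓; ∠DLM = 102.8° ✓; |LM| = 15.70 ✓; ∠LMQ = 70.30° ✓; |MQ| = 29.20 ✓; ∠(MQ, QC) = 90.00° ✓; |QC| = 20.40 ✓; ∠QCG = 61.50° ✓; |CG| = 7.200 ✗.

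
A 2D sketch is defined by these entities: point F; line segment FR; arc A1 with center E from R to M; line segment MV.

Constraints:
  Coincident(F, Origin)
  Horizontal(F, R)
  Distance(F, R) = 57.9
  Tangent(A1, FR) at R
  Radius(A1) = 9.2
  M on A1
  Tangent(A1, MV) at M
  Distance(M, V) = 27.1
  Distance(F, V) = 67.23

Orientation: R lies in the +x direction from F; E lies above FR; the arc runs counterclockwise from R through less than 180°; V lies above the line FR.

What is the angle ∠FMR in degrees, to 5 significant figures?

45.688°

F is at the origin; FR is horizontal with |FR| = 57.9 and R on the +x side, so R = (57.900, 0.0000). Tangency of A1 to FR means the radius ER is perpendicular to FR, so E = R + (0, 9.2) = (57.900, 9.2000). Since EM ⟂ MV (tangency), |EV| = √(9.2² + 27.1²) = 28.619 regardless of where M sits on A1. So V lies on both circle(F, 67.23) and circle(E, 28.619); the above-FR intersection is V = (55.645, 37.730). M is the foot of the tangent from V: M = (66.352, 12.835).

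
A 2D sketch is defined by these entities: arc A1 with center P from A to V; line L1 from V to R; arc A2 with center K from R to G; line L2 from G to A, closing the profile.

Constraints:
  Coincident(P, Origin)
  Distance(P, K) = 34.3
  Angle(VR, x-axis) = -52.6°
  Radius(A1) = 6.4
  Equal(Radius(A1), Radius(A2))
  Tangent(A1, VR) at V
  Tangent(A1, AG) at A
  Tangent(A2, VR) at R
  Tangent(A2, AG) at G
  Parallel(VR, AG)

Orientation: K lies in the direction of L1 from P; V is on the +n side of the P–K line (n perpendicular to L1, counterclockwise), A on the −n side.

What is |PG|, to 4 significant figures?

34.89

Tangency of A1 to both parallel lines with radius 6.4 puts V and A at P ± 6.4·n: V = (5.084, 3.887), A = (-5.084, -3.887). Equal radii place R and G the same way about K: R = K + 6.4·n = (25.92, -23.36), G = K − 6.4·n = (15.75, -31.14). Then |PG| = |G − P| = 34.89.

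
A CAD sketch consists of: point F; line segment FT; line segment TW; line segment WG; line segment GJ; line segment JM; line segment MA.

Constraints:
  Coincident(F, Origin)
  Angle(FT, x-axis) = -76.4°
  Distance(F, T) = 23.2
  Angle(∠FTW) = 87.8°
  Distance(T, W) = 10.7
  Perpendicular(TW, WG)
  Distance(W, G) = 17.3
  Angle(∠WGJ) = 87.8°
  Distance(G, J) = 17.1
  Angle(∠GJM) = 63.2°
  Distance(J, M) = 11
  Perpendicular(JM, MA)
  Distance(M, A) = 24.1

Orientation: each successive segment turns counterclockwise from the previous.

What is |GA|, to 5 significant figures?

9.4294

F is at the origin; FT runs at -76.4° with length 23.2, so T = (5.4553, -22.549). ∠FTW = 87.8° gives TW at 15.800° from the x-axis; with |TW| = 10.7, W = (15.751, -19.636). The perpendicularity gives WG at right angles to TW, so WG runs at 105.80°; with |WG| = 17.3, G = (11.041, -2.9897). ∠WGJ = 87.8° gives GJ at -162.00° from the x-axis; with |GJ| = 17.1, J = (-5.2225, -8.2739). ∠GJM = 63.2° gives JM at -45.200° from the x-axis; with |JM| = 11.0, M = (2.5285, -16.079). JM ⟂ MA, so MA runs at 44.800°; with |MA| = 24.1, A = (19.629, 0.90249). Then |GA| = |A − G| = 9.4294.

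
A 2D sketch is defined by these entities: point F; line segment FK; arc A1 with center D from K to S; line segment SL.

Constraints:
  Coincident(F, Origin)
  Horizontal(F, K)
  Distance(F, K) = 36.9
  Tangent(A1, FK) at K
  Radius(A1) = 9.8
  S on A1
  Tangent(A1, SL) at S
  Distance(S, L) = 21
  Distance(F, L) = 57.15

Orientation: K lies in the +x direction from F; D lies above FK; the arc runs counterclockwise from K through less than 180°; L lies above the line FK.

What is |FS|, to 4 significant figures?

47.46

Checks: |DS| = 9.800 ✓; ∠(DS, SL) = 90.00° ✓; |SL| = 21.00 ✓; |FL| = 57.15 ✓.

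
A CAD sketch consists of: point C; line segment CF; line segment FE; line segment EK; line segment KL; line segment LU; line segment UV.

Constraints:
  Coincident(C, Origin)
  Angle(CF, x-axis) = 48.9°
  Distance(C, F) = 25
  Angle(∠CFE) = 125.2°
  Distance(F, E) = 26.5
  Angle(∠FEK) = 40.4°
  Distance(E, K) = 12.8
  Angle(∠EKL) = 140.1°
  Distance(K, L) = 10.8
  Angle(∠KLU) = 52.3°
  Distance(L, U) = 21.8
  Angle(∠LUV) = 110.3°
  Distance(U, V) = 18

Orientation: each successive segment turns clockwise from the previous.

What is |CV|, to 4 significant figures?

56.23

C is at the origin; CF runs at 48.9° with length 25.0, so F = (16.43, 18.84). ∠CFE = 125.2° gives FE at -5.900° from the x-axis; with |FE| = 26.5, E = (42.79, 16.12). ∠FEK = 40.4° gives EK at -145.5° from the x-axis; with |EK| = 12.8, K = (32.25, 8.865). ∠EKL = 140.1° gives KL at 174.6° from the x-axis; with |KL| = 10.8, L = (21.49, 9.881). ∠KLU = 52.3° gives LU at 46.90° from the x-axis; with |LU| = 21.8, U = (36.39, 25.80). ∠LUV = 110.3° gives UV at -22.80° from the x-axis; with |UV| = 18.0, V = (52.98, 18.82). Then |CV| = |V − C| = 56.23.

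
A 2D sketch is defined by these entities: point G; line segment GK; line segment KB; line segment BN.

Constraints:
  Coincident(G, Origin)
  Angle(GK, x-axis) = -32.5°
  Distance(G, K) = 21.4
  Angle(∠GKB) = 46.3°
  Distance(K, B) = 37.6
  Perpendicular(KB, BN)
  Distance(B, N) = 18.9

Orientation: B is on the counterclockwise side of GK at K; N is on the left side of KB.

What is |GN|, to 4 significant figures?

23.07

G is at the origin; GK runs at -32.5° with length 21.4, so K = 21.4·(cos -32.5°, sin -32.5°) = (18.05, -11.50). ∠GKB = 46.3°, so KB runs at -32.5° + (180° − 46.3°) = 101.2° from the x-axis; with |KB| = 37.6, B = K + 37.6·(cos 101.2°, sin 101.2°) = (10.75, 25.39). KB is perpendicular to BN; with |BN| = 18.9 on the left of KB, N = B + 18.9·(-0.9810, -0.1942) = (-7.795, 21.71). Then |GN| = |N − G| = 23.07.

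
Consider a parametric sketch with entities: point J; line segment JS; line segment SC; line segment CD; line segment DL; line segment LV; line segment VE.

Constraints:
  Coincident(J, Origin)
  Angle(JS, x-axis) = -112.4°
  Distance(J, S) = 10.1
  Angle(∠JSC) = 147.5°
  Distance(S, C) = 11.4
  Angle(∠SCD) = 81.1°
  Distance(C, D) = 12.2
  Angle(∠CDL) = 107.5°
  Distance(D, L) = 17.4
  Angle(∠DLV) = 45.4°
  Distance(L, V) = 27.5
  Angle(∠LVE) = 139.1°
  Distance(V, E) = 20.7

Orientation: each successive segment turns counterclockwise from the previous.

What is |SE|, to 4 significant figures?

31.16

J is at the origin; JS runs at -112.4° with length 10.1, so S = (-3.849, -9.338). ∠JSC = 147.5° gives SC at -79.90° from the x-axis; with |SC| = 11.4, C = (-1.850, -20.56). ∠SCD = 81.1° gives CD at 19.00° from the x-axis; with |CD| = 12.2, D = (9.686, -16.59). ∠CDL = 107.5° gives DL at 91.50° from the x-axis; with |DL| = 17.4, L = (9.230, 0.8047). ∠DLV = 45.4° gives LV at -133.9° from the x-axis; with |LV| = 27.5, V = (-9.838, -19.01). ∠LVE = 139.1° gives VE at -93.00° from the x-axis; with |VE| = 20.7, E = (-10.92, -39.68). Then |SE| = |E − S| = 31.16.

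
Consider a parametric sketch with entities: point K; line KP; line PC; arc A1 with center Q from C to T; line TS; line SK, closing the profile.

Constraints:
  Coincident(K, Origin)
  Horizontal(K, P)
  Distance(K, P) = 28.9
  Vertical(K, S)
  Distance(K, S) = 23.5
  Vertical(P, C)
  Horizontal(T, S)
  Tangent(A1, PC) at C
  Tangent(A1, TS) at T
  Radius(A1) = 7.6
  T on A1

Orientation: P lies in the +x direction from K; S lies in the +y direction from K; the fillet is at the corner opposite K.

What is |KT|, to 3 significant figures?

31.7

The virtual corner opposite K is at (28.9, 23.5). Since A1 is tangent to PC there, QC ⟂ PC and A1 meets TS tangentially, so QT is at right angles to TS, with radius 7.6, so the center Q sits 7.6 in from both sides at Q = (21.3, 15.9). That places the tangent points at C = (28.9, 15.9) on PC and T = (21.3, 23.5) on TS. Then |KT| = |T − K| = 31.7.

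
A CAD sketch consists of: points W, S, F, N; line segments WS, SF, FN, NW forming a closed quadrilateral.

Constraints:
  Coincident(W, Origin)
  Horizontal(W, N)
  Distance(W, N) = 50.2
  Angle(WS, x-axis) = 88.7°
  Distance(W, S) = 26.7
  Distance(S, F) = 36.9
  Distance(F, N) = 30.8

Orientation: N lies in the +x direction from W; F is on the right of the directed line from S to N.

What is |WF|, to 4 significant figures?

20.36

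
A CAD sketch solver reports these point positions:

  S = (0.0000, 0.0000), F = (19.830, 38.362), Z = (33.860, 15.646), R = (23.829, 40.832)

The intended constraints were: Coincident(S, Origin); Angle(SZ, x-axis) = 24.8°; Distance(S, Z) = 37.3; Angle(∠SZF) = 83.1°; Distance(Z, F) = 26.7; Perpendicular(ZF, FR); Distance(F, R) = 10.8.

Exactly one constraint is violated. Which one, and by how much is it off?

Distance(F, R) = 10.8 — off by 6.10.

S = (0.00, 0.00) ✓; SZ at 24.80° ✓; |SZ| = 37.30 ✓; ∠SZF = 83.10° ✓; |ZF| = 26.70 ✓; ∠(ZF, FR) = 90.00° ✓; |FR| = 4.700 ✗.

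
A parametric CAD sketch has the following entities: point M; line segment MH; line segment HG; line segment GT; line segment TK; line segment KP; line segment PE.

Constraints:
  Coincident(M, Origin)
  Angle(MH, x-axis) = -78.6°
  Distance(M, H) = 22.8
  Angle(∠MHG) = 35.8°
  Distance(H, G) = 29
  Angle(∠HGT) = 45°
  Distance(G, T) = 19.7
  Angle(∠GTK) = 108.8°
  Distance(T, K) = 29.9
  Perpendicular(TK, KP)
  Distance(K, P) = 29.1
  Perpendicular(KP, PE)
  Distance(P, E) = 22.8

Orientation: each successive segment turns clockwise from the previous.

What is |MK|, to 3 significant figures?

32.8

M is at the origin; MH runs at -78.6° with length 22.8, so H = (4.51, -22.4). ∠MHG = 35.8° gives HG at 137° from the x-axis; with |HG| = 29.0, G = (-16.8, -2.65). ∠HGT = 45.0° gives GT at 2.20° from the x-axis; with |GT| = 19.7, T = (2.91, -1.89). ∠GTK = 108.8° gives TK at -69.0° from the x-axis; with |TK| = 29.9, K = (13.6, -29.8). Then |MK| = |K − M| = 32.8.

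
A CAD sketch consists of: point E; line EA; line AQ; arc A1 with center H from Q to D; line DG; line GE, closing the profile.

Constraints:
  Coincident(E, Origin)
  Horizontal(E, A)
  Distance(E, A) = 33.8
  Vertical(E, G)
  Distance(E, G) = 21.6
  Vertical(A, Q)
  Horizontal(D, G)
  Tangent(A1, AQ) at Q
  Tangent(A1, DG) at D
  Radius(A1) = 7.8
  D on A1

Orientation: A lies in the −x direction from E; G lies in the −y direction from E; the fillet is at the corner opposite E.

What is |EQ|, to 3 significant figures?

36.5

The virtual corner opposite E is at (-33.8, -21.6). Since A1 is tangent to AQ there, HQ ⟂ AQ and the tangent condition forces HD to be normal to DG, with radius 7.8, so the center H sits 7.8 in from both sides at H = (-26.0, -13.8). That places the tangent points at Q = (-33.8, -13.8) on AQ and D = (-26.0, -21.6) on DG. Then |EQ| = |Q − E| = 36.5.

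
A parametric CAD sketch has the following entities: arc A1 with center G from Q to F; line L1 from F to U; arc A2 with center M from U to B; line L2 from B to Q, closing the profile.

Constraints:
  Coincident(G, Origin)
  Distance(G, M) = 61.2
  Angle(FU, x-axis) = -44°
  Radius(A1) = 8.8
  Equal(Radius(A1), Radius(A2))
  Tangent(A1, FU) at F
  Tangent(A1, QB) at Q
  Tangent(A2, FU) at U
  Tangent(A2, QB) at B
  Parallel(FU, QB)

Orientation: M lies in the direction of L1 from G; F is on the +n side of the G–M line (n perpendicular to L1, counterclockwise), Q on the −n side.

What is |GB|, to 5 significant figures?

61.829

The slot axis is L1's direction at -44.0°, so u = (cos -44.0°, sin -44.0°) = (0.71934, -0.69466) and n = (−sin -44.0°, cos -44.0°) = (0.69466, 0.71934). G is at the origin and M lies 61.2 along u from G, so M = 61.2·u = (44.024, -42.513). Tangency of A1 to both parallel lines with radius 8.8 puts F and Q at G ± 8.8·n: F = (6.1130, 6.3302), Q = (-6.1130, -6.3302). Equal radii place U and B the same way about M: U = M + 8.8·n = (50.137, -36.183), B = M − 8.8·n = (37.911, -48.843). Then |GB| = |B − G| = 61.829.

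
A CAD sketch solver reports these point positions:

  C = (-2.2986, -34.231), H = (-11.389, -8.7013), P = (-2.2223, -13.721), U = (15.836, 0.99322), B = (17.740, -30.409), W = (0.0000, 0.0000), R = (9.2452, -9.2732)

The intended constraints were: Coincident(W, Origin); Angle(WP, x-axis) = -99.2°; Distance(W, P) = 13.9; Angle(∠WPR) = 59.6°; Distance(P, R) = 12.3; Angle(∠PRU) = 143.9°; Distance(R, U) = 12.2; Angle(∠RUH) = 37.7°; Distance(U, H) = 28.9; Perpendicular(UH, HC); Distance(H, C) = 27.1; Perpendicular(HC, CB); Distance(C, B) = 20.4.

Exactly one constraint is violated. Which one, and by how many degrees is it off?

Perpendicular(HC, CB) — off by 8.80°.

W = (0.00, 0.00) ✓; WP at -99.20° ✓; |WP| = 13.90 ✓; ∠WPR = 59.60° ✓; |PR| = 12.30 ✓; ∠PRU = 143.9° ✓; |RU| = 12.20 ✓; ∠RUH = 37.70° ✓; |UH| = 28.90 ✓; ∠(UH, HC) = 90.00° ✓; |HC| = 27.10 ✓; ∠(HC, CB) = 81.20° ✗; |CB| = 20.40 ✓.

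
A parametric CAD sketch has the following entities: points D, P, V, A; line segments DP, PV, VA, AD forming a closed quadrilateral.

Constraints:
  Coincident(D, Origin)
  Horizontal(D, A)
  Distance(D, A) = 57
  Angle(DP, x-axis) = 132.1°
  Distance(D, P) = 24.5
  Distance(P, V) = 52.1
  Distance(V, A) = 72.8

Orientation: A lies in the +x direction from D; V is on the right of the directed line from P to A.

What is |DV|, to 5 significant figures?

34.102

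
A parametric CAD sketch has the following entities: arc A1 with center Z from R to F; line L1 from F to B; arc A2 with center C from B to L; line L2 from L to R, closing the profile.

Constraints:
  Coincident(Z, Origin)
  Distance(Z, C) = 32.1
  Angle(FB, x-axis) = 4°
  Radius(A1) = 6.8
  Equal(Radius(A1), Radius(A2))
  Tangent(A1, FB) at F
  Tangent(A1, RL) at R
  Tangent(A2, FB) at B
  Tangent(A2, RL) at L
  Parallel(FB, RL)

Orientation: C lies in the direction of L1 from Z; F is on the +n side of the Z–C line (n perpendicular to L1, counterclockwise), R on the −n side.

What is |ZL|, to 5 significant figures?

32.812

Tangency of A1 to both parallel lines with radius 6.8 puts F and R at Z ± 6.8·n: F = (-0.47434, 6.7834), R = (0.47434, -6.7834). Equal radii place B and L the same way about C: B = C + 6.8·n = (31.547, 9.0226), L = C − 6.8·n = (32.496, -4.5443). Then |ZL| = |L − Z| = 32.812.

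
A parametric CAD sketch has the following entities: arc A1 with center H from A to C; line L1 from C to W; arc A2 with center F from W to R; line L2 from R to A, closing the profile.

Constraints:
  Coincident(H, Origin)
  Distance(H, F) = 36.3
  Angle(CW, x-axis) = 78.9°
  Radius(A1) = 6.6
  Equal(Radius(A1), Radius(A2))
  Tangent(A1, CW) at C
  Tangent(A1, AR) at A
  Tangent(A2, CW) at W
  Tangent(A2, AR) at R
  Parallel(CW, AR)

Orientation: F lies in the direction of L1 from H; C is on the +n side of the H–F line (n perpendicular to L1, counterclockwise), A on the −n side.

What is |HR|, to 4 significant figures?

36.90

The slot axis is L1's direction at 78.9°, so u = (cos 78.9°, sin 78.9°) = (0.1925, 0.9813) and n = (−sin 78.9°, cos 78.9°) = (-0.9813, 0.1925). H is at the origin and F lies 36.3 along u from H, so F = 36.3·u = (6.989, 35.62). Tangency of A1 to both parallel lines with radius 6.6 puts C and A at H ± 6.6·n: C = (-6.477, 1.271), A = (6.477, -1.271). Equal radii place W and R the same way about F: W = F + 6.6·n = (0.5120, 36.89), R = F − 6.6·n = (13.47, 34.35). Then |HR| = |R − H| = 36.90.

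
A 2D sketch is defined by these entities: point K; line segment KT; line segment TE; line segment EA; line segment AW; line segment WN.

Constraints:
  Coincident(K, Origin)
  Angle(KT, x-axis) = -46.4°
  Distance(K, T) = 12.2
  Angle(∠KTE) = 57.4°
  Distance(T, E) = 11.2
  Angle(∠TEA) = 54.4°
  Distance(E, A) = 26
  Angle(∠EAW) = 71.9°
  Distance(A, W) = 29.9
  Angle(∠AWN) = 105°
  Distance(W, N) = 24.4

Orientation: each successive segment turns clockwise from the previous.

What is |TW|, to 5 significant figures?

21.837

∠TEA = 54.4° gives EA at 65.400° from the x-axis; with |EA| = 26.0, A = (8.2424, 12.668). ∠EAW = 71.9° gives AW at -42.700° from the x-axis; with |AW| = 29.9, W = (30.216, -7.6088). Then |TW| = |W − T| = 21.837.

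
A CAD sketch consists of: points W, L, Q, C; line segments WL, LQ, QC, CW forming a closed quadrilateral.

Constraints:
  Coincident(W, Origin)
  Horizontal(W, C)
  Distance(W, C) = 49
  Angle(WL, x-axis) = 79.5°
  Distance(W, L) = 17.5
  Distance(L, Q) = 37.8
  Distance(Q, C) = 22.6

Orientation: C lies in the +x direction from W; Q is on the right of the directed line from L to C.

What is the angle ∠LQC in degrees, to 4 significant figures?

105.4°

Checks: |LQ| = 37.80 ✓; |QC| = 22.60 ✓.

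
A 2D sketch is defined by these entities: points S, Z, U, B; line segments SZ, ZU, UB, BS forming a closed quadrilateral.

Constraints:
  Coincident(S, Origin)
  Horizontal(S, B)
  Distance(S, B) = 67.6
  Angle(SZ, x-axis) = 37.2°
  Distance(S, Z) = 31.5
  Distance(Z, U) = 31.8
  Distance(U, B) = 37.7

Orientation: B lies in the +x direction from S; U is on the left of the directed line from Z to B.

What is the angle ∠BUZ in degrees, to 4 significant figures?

83.71°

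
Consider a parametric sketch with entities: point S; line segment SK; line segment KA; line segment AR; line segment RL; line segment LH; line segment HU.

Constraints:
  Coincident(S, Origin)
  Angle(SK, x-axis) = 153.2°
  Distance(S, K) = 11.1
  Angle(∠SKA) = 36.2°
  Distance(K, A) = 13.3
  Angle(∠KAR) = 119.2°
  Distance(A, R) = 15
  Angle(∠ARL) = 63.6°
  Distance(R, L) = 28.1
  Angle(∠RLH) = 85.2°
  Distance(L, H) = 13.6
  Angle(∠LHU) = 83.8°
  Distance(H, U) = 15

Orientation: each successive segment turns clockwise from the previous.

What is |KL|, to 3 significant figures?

16.3

∠KAR = 119.2° gives AR at -51.4° from the x-axis; with |AR| = 15.0, R = (12.6, -4.55). ∠ARL = 63.6° gives RL at -168° from the x-axis; with |RL| = 28.1, L = (-14.9, -10.5). Then |KL| = |L − K| = 16.3.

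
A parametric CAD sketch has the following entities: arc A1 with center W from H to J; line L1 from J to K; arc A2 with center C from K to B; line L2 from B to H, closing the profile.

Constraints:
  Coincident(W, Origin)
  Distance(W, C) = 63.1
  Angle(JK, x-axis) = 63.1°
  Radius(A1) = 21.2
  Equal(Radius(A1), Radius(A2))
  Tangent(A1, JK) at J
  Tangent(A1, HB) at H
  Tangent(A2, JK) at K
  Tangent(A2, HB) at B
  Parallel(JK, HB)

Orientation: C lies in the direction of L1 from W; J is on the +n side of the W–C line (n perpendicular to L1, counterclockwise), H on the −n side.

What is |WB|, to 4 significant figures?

66.57

Tangency of A1 to both parallel lines with radius 21.2 puts J and H at W ± 21.2·n: J = (-18.91, 9.592), H = (18.91, -9.592). Equal radii place K and B the same way about C: K = C + 21.2·n = (9.643, 65.86), B = C − 21.2·n = (47.45, 46.68). Then |WB| = |B − W| = 66.57.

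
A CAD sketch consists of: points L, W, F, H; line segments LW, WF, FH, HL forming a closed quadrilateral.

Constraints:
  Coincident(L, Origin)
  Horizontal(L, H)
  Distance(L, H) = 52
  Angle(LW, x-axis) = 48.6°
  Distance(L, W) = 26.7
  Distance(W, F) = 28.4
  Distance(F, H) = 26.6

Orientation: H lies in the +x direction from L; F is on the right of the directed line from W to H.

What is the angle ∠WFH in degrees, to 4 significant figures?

92.52°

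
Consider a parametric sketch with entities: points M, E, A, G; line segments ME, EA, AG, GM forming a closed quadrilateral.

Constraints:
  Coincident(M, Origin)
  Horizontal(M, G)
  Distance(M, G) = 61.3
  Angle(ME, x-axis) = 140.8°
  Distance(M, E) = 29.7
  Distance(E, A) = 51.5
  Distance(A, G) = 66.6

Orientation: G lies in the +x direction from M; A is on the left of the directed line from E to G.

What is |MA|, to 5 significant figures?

53.345

M is at the origin; M and G share the same y with |MG| = 61.3 and G in +x, so G = (61.3, 0). ME runs at 140.8° with |ME| = 29.7, so E = (-23.016, 18.771). A is determined by |EA| = 51.5 and |AG| = 66.6 together: it lies at the intersection of circle(E, 51.5) and circle(G, 66.6). With |EG| = 86.380, the foot of the radical line on EG is 32.868 from E and the perpendicular offset is √(51.5² − 32.868²) = 39.648. Taking the left-of-EG solution: A = (17.682, 50.329).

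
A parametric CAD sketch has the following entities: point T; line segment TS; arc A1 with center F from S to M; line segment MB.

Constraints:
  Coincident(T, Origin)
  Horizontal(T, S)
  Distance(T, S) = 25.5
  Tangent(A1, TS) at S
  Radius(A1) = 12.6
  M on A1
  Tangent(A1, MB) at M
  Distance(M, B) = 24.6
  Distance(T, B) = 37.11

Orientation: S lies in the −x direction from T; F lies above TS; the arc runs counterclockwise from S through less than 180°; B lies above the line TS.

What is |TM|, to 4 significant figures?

17.15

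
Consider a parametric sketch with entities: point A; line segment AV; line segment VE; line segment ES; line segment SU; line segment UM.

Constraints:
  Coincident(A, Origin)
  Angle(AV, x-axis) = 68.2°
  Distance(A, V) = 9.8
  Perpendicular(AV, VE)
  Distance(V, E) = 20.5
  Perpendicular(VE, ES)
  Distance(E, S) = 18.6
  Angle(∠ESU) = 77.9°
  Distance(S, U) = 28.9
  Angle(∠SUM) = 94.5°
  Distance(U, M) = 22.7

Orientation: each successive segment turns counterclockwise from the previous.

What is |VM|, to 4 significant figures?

11.04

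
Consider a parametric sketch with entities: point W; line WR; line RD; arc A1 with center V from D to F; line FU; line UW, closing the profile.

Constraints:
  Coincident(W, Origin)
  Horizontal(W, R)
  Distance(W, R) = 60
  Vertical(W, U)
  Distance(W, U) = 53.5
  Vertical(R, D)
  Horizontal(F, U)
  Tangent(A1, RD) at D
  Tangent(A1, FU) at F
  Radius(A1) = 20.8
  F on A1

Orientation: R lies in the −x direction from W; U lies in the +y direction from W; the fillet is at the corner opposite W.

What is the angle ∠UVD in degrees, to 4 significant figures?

152.0°

W is at the origin; W and R share the same y with |WR| = 60.0 and R on the −x side, so R = (-60.00, 0.000). WU is vertical with |WU| = 53.5 and U on the +y side, so U = (0.000, 53.50). The virtual corner opposite W is at (-60.00, 53.50). A1 meets RD tangentially, so VD is at right angles to RD and the tangent condition forces VF to be normal to FU, with radius 20.8, so the center V sits 20.8 in from both sides at V = (-39.20, 32.70). That places the tangent points at D = (-60.00, 32.70) on RD and F = (-39.20, 53.50) on FU. Then cos ∠UVD = VU·VD / (|VU||VD|), giving 152.0°.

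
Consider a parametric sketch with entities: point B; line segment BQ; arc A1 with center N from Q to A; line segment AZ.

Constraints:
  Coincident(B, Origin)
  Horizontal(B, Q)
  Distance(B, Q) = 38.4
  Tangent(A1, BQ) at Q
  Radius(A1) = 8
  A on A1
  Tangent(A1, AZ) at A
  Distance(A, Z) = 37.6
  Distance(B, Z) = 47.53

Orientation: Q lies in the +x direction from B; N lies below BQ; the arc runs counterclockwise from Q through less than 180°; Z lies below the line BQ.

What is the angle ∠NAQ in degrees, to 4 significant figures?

52.15°

B is at the origin; B and Q share the same y with |BQ| = 38.4 and Q on the +x side, so Q = (38.40, 0.000). Since A1 is tangent to BQ there, NQ ⟂ BQ, so N = Q + (0, -8) = (38.40, -8.000). Since NA ⟂ AZ (tangency), |NZ| = √(8.0² + 37.6²) = 38.44 regardless of where A sits on A1. So Z lies on both circle(B, 47.53) and circle(N, 38.44); the below-BQ intersection is Z = (21.36, -42.46). A is the foot of the tangent from Z: A = (30.65, -6.024).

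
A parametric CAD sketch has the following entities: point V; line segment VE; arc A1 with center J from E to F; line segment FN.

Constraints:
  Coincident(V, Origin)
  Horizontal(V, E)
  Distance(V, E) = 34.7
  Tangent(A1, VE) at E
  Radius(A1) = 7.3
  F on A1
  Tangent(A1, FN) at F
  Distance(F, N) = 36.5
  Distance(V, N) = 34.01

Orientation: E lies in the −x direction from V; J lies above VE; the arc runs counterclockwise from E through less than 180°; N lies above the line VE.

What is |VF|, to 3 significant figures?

28.9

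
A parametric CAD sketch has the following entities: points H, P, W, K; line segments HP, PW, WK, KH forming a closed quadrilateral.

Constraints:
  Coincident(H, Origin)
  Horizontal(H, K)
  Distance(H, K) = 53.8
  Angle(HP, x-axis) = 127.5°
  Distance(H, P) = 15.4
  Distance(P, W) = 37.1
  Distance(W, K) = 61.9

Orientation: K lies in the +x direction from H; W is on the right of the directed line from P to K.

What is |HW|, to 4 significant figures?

24.55

Checks: |PW| = 37.10 ✓; |WK| = 61.90 ✓.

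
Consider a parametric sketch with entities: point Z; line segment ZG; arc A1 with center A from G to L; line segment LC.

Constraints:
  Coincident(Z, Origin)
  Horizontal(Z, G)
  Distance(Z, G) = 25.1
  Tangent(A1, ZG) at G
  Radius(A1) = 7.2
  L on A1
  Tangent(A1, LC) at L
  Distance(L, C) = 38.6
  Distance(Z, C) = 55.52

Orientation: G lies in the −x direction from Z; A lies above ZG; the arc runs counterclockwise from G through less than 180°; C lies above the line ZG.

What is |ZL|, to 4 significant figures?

20.66

Checks: Z = (0.00, 0.00) ✓; |AL| = 7.200 ✓; ∠(AL, LC) = 90.00° ✓; |LC| = 38.60 ✓; |ZC| = 55.52 ✓.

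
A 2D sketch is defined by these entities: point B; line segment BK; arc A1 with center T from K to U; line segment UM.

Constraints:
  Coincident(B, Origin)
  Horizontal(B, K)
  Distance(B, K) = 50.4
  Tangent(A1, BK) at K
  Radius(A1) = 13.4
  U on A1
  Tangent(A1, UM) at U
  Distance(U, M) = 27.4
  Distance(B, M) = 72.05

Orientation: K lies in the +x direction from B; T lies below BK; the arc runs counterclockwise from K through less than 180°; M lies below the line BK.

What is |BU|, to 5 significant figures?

45.808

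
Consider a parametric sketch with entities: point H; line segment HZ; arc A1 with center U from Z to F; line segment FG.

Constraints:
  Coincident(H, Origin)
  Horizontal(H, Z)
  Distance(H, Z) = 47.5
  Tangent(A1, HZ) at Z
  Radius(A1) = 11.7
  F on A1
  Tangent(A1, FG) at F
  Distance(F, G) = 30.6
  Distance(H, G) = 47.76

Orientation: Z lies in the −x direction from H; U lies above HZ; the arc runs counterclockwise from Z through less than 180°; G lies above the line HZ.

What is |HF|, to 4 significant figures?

37.22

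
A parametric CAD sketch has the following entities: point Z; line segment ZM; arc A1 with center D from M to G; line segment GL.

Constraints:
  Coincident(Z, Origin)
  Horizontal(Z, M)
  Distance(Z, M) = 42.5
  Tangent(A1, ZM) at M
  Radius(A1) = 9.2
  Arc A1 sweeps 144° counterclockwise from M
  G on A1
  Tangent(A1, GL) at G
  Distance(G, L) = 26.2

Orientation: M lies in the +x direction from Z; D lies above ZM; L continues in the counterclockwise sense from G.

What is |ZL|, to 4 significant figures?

41.72

Z is at the origin; Z and M share the same y with |ZM| = 42.5 and M on the +x side, so M = (42.50, 0.000). Since A1 is tangent to ZM there, DM ⟂ ZM, so D = M + (0, 9.2) = (42.50, 9.200). On A1, M sits at bearing -90° from D; a 144° counterclockwise sweep puts G at bearing 54°, so G = D + 9.2·(cos 54°, sin 54°) = (47.91, 16.64). Tangency of A1 to GL means the radius DG is perpendicular to GL, so GL runs along (−sin 54°, cos 54°); with |GL| = 26.2, L = (26.71, 32.04). Then |ZL| = |L − Z| = 41.72.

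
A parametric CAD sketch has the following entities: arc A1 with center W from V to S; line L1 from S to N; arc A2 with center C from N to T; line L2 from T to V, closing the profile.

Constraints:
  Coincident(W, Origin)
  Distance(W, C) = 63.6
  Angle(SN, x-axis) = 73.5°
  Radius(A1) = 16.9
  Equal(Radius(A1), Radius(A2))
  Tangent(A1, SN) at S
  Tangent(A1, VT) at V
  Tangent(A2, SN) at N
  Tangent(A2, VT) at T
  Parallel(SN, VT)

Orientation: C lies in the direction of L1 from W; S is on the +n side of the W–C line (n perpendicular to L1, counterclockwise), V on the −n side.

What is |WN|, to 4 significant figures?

65.81

The slot axis is L1's direction at 73.5°, so u = (cos 73.5°, sin 73.5°) = (0.2840, 0.9588) and n = (−sin 73.5°, cos 73.5°) = (-0.9588, 0.2840). W is at the origin and C lies 63.6 along u from W, so C = 63.6·u = (18.06, 60.98). Tangency of A1 to both parallel lines with radius 16.9 puts S and V at W ± 16.9·n: S = (-16.20, 4.800), V = (16.20, -4.800). Equal radii place N and T the same way about C: N = C + 16.9·n = (1.859, 65.78), T = C − 16.9·n = (34.27, 56.18). Then |WN| = |N − W| = 65.81.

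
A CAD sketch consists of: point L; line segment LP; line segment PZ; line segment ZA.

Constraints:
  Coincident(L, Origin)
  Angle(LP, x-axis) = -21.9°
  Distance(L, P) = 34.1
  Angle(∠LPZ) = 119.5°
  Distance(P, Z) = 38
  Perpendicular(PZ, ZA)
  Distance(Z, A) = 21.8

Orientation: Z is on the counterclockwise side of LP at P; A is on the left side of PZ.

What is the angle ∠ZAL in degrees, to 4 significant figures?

98.18°

L is at the origin; LP runs at -21.9° with length 34.1, so P = 34.1·(cos -21.9°, sin -21.9°) = (31.64, -12.72). ∠LPZ = 119.5°, so PZ runs at -21.9° + (180° − 119.5°) = 38.60° from the x-axis; with |PZ| = 38.0, Z = P + 38.0·(cos 38.60°, sin 38.60°) = (61.34, 10.99). PZ ⟂ ZA; with |ZA| = 21.8 on the left of PZ, A = Z + 21.8·(-0.6239, 0.7815) = (47.74, 28.03). Then cos ∠ZAL = AZ·AL / (|AZ||AL|), giving 98.18°.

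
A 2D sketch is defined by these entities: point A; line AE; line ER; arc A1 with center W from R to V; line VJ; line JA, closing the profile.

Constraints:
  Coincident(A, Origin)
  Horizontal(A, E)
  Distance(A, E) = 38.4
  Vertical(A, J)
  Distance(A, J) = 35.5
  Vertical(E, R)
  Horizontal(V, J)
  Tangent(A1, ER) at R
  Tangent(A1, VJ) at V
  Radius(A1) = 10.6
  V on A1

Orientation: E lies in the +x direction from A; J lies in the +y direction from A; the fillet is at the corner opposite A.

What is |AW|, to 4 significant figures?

37.32

A is at the origin; A and E share the same y with |AE| = 38.4 and E on the +x side, so E = (38.40, 0.000). A and J share the same x with |AJ| = 35.5 and J on the +y side, so J = (0.000, 35.50). The virtual corner opposite A is at (38.40, 35.50). The tangent condition forces WR to be normal to ER and A1 meets VJ tangentially, so WV is at right angles to VJ, with radius 10.6, so the center W sits 10.6 in from both sides at W = (27.80, 24.90). Then |AW| = |W − A| = 37.32.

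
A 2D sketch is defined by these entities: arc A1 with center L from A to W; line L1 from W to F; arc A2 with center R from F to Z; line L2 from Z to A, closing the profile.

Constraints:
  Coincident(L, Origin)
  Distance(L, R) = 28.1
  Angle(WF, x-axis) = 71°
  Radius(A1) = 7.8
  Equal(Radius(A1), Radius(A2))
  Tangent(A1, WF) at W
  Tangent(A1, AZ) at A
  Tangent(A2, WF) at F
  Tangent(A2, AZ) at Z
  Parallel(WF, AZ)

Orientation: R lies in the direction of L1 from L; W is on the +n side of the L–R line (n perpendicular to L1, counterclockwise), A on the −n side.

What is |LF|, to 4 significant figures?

29.16

The slot axis is L1's direction at 71.0°, so u = (cos 71.0°, sin 71.0°) = (0.3256, 0.9455) and n = (−sin 71.0°, cos 71.0°) = (-0.9455, 0.3256). L is at the origin and R lies 28.1 along u from L, so R = 28.1·u = (9.148, 26.57). Tangency of A1 to both parallel lines with radius 7.8 puts W and A at L ± 7.8·n: W = (-7.375, 2.539), A = (7.375, -2.539). Equal radii place F and Z the same way about R: F = R + 7.8·n = (1.773, 29.11), Z = R − 7.8·n = (16.52, 24.03). Then |LF| = |F − L| = 29.16.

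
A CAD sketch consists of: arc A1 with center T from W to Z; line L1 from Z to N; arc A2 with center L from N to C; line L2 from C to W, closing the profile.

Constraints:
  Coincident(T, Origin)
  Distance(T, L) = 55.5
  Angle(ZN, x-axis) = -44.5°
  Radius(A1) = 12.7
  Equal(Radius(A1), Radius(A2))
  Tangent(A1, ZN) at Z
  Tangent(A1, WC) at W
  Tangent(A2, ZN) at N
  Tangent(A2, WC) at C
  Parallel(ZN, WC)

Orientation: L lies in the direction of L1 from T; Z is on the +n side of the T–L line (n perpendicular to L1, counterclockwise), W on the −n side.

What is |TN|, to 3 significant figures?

56.9

The slot axis is L1's direction at -44.5°, so u = (cos -44.5°, sin -44.5°) = (0.713, -0.701) and n = (−sin -44.5°, cos -44.5°) = (0.701, 0.713). T is at the origin and L lies 55.5 along u from T, so L = 55.5·u = (39.6, -38.9). Tangency of A1 to both parallel lines with radius 12.7 puts Z and W at T ± 12.7·n: Z = (8.90, 9.06), W = (-8.90, -9.06). Equal radii place N and C the same way about L: N = L + 12.7·n = (48.5, -29.8), C = L − 12.7·n = (30.7, -48.0). Then |TN| = |N − T| = 56.9.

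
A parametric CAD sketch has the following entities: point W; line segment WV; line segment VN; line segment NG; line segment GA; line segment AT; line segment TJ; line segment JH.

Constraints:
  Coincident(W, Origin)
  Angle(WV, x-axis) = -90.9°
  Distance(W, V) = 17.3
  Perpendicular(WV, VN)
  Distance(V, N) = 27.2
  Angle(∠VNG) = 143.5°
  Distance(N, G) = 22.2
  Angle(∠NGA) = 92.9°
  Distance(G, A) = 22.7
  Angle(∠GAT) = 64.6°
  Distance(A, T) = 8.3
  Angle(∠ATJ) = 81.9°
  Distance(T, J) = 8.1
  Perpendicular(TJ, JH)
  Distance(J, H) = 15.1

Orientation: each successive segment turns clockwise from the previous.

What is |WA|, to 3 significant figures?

35.7

W is at the origin; WV runs at -90.9° with length 17.3, so V = (-0.272, -17.3). WV is perpendicular to VN, so VN runs at 179°; with |VN| = 27.2, N = (-27.5, -16.9). ∠VNG = 143.5° gives NG at 143° from the x-axis; with |NG| = 22.2, G = (-45.1, -3.39). ∠NGA = 92.9° gives GA at 55.5° from the x-axis; with |GA| = 22.7, A = (-32.2, 15.3). Then |WA| = |A − W| = 35.7.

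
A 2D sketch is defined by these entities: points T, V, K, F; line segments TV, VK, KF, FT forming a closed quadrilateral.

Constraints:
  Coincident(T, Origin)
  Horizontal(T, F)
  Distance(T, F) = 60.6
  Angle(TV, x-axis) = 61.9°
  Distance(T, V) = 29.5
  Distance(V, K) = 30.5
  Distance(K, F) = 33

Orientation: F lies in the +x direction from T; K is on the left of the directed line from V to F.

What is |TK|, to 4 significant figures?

52.76

Checks: |VK| = 30.50 ✓; |KF| = 33.00 ✓.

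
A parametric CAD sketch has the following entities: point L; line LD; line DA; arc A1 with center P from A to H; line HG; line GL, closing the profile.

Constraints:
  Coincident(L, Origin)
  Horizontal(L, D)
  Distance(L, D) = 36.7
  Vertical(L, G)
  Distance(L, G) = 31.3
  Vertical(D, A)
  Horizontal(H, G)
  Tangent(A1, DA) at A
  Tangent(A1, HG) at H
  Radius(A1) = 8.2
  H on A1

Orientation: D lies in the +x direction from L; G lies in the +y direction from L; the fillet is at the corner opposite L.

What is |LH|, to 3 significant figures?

42.3

L is at the origin; LD is horizontal with |LD| = 36.7 and D on the +x side, so D = (36.7, 0.00). LG is vertical with |LG| = 31.3 and G on the +y side, so G = (0.00, 31.3). The virtual corner opposite L is at (36.7, 31.3). Tangency of A1 to DA means the radius PA is perpendicular to DA and tangency of A1 to HG means the radius PH is perpendicular to HG, with radius 8.2, so the center P sits 8.2 in from both sides at P = (28.5, 23.1). That places the tangent points at A = (36.7, 23.1) on DA and H = (28.5, 31.3) on HG. Then |LH| = |H − L| = 42.3.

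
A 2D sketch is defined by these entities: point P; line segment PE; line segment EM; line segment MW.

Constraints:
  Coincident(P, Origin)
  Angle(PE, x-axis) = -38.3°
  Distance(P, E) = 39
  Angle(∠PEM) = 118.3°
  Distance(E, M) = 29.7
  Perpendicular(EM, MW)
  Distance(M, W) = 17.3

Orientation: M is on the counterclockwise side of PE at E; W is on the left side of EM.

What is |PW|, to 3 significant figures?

51.1

∠PEM = 118.3°, so EM runs at -38.3° + (180° − 118.3°) = 23.4° from the x-axis; with |EM| = 29.7, M = E + 29.7·(cos 23.4°, sin 23.4°) = (57.9, -12.4). EM is perpendicular to MW; with |MW| = 17.3 on the left of EM, W = M + 17.3·(-0.397, 0.918) = (51.0, 3.50). Then |PW| = |W − P| = 51.1.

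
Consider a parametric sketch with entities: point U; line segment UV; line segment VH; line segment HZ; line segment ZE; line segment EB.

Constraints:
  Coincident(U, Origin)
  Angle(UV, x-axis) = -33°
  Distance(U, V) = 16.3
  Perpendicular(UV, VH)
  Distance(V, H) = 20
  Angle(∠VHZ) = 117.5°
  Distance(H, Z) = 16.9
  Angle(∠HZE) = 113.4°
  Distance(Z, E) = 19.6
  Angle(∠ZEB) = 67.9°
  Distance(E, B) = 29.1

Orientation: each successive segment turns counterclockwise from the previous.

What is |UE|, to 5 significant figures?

20.777

U is at the origin; UV runs at -33.0° with length 16.3, so V = (13.670, -8.8776). UV is perpendicular to VH, so VH runs at 57.000°; with |VH| = 20.0, H = (24.563, 7.8958). ∠VHZ = 117.5° gives HZ at 119.50° from the x-axis; with |HZ| = 16.9, Z = (16.241, 22.605). ∠HZE = 113.4° gives ZE at -173.90° from the x-axis; with |ZE| = 19.6, E = (-3.2479, 20.522). Then |UE| = |E − U| = 20.777.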